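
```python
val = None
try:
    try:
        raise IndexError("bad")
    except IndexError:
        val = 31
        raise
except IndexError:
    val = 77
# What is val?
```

Step-by-step execution trace:
1. Inner try: `raise IndexError("bad")` raises IndexError.
2. Inner `except IndexError` matches → val = 31.
3. bare `raise` re-raises the same IndexError.
4. Outer `except IndexError` matches → val = 77.
Result: 77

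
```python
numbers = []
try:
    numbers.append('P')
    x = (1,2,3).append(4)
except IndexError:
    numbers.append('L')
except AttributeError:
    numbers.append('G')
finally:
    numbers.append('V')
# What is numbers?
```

Step-by-step execution trace:
1. try: `numbers.append('P')` → numbers = ['P'].
2. `x = (1,2,3).append(4)` raises AttributeError.
3. `except IndexError` does not match AttributeError; skipped.
4. `except AttributeError` matches → `numbers.append('G')` → numbers = ['P', 'G'].
5. finally always runs: `numbers.append('V')` → numbers = ['P', 'G', 'V'].
Result: ['P', 'G', 'V']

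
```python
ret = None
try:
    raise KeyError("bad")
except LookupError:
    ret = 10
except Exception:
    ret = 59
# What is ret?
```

Step-by-step execution trace:
1. `raise KeyError(...)` raises KeyError.
2. `except LookupError` matches (KeyError is a subclass of LookupError) → ret = 10.
3. `except Exception` is not reached.
Result: 10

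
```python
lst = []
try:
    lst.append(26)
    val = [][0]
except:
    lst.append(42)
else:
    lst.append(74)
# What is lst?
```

Step-by-step execution trace:
1. try: `lst.append(26)` → lst = [26].
2. `val = [][0]` raises IndexError.
3. bare `except` matches → `lst.append(42)` → lst = [26, 42].
4. `else` is skipped (an exception was raised).
Result: [26, 42]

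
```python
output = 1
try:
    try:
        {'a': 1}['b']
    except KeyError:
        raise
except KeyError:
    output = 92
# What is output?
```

Step-by-step execution trace:
1. Inner try: `{'a': 1}['b']` raises KeyError.
2. Inner `except KeyError` matches; bare `raise` re-raises the same KeyError.
3. Outer `except KeyError` matches → output = 92.
Result: 92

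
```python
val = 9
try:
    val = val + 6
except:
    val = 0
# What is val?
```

Step-by-step execution trace:
1. val starts at 9.
2. try: `val = val + 6` → val = 15. No exception raised.
3. `except` is skipped.
Result: 15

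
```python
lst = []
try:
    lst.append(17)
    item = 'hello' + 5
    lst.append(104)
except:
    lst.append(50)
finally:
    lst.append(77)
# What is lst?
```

Step-by-step execution trace:
1. try: `lst.append(17)` → lst = [17].
2. `item = 'hello' + 5` raises TypeError; `lst.append(104)` is not reached.
3. bare `except` matches → `lst.append(50)` → lst = [17, 50].
4. finally always runs: `lst.append(77)` → lst = [17, 50, 77].
Result: [17, 50, 77]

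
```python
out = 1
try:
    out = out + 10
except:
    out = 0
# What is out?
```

Step-by-step execution trace:
1. out starts at 1.
2. try: `out = out + 10` → out = 11. No exception raised.
3. `except` is skipped.
Result: 11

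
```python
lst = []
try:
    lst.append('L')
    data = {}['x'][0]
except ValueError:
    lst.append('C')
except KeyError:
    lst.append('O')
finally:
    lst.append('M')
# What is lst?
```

Step-by-step execution trace:
1. try: `lst.append('L')` → lst = ['L'].
2. `data = {}['x'][0]` raises KeyError.
3. `except ValueError` does not match KeyError; skipped.
4. `except KeyError` matches → `lst.append('O')` → lst = ['L', 'O'].
5. finally always runs: `lst.append('M')` → lst = ['L', 'O', 'M'].
Result: ['L', 'O', 'M']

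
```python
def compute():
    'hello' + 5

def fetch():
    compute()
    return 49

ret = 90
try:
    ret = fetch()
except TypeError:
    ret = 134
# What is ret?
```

Step-by-step execution trace:
1. ret starts at 90.
2. try: `fetch()` calls `compute()`.
3. `compute()` evaluates `'hello' + 5`, which raises TypeError; it propagates through fetch (uncaught).
4. `return 49` in fetch is not reached; the assignment to ret does not complete.
5. `except TypeError` matches → ret = 134.
Result: 134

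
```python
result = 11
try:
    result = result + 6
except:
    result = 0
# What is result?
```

Step-by-step execution trace:
1. result starts at 11.
2. try: `result = result + 6` → result = 17. No exception raised.
3. `except` is skipped.
Result: 17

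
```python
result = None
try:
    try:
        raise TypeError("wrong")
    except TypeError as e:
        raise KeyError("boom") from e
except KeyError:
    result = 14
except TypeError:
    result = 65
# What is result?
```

Step-by-step execution trace:
1. Inner try raises TypeError; inner `except TypeError as e` catches it.
2. `raise KeyError(...) from e` raises KeyError (TypeError is attached as __cause__, but only KeyError is active).
3. Outer `except KeyError` matches → result = 14.
4. `except TypeError` is not reached.
Result: 14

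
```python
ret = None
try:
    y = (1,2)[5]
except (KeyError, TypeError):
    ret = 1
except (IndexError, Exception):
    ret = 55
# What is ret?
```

Step-by-step execution trace:
1. `y = (1,2)[5]` raises IndexError.
2. `except (KeyError, TypeError)` does not match IndexError; skipped.
3. `except (IndexError, Exception)` matches (IndexError is in the tuple) → ret = 55.
Result: 55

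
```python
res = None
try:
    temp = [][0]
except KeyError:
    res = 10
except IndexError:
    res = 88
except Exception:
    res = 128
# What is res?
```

Step-by-step execution trace:
1. `temp = [][0]` raises IndexError.
2. `except KeyError` does not match IndexError; skipped.
3. `except IndexError` matches → res = 88.
4. Remaining except clauses are skipped.
Result: 88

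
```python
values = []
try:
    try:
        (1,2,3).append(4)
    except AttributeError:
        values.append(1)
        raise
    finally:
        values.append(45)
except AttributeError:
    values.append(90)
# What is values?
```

Step-by-step execution trace:
1. Inner try: `(1,2,3).append(4)` raises AttributeError.
2. Inner `except AttributeError` matches → `values.append(1)` → values = [1].
3. bare `raise` re-raises AttributeError.
4. Inner `finally` runs during unwinding: `values.append(45)` → values = [1, 45].
5. Outer `except AttributeError` matches → `values.append(90)` → values = [1, 45, 90].
Result: [1, 45, 90]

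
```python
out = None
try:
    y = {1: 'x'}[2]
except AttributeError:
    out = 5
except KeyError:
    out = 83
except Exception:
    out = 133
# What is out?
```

Step-by-step execution trace:
1. `y = {1: 'x'}[2]` raises KeyError.
2. `except AttributeError` does not match KeyError; skipped.
3. `except KeyError` matches → out = 83.
4. Remaining except clauses are skipped.
Result: 83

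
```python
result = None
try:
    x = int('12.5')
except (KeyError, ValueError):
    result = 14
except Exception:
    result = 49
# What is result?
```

Step-by-step execution trace:
1. `x = int('12.5')` raises ValueError.
2. `except (KeyError, ValueError)` matches (ValueError is in the tuple) → result = 14.
3. `except Exception` is not reached.
Result: 14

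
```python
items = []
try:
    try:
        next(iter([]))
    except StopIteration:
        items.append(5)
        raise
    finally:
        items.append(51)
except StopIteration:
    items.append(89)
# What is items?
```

Step-by-step execution trace:
1. Inner try: `next(iter([]))` raises StopIteration.
2. Inner `except StopIteration` matches → `items.append(5)` → items = [5].
3. bare `raise` re-raises StopIteration.
4. Inner `finally` runs during unwinding: `items.append(51)` → items = [5, 51].
5. Outer `except StopIteration` matches → `items.append(89)` → items = [5, 51, 89].
Result: [5, 51, 89]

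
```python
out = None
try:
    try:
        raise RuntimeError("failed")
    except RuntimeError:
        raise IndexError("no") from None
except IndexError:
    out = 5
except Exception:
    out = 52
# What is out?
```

Step-by-step execution trace:
1. Inner try raises RuntimeError; inner `except RuntimeError` catches it.
2. `raise IndexError(...) from None` raises IndexError (from None suppresses __context__, but the active exception is still IndexError).
3. Outer `except IndexError` matches → out = 5.
4. `except Exception` is not reached.
Result: 5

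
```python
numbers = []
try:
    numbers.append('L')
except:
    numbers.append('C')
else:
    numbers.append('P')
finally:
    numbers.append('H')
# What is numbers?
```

Step-by-step execution trace:
1. try: `numbers.append('L')` → numbers = ['L']. No exception raised.
2. `except` is skipped.
3. `else` runs: `numbers.append('P')` → numbers = ['L', 'P'].
4. `finally` always runs: `numbers.append('H')` → numbers = ['L', 'P', 'H'].
Result: ['L', 'P', 'H']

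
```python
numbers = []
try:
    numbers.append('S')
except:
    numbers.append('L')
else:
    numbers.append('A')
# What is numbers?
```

Step-by-step execution trace:
1. try: `numbers.append('S')` → numbers = ['S']. No exception raised.
2. `except` is skipped.
3. `else` runs (try completed without exception): `numbers.append('A')` → numbers = ['S', 'A'].
Result: ['S', 'A']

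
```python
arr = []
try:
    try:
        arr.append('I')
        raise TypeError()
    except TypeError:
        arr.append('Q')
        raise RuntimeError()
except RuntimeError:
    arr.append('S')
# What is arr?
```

Step-by-step execution trace:
1. Inner try: `arr.append('I')` → arr = ['I'].
2. `raise TypeError()` raises TypeError.
3. Inner `except TypeError` matches → `arr.append('Q')` → arr = ['I', 'Q'].
4. `raise RuntimeError()` raises RuntimeError; propagates to outer try.
5. Outer `except RuntimeError` matches → `arr.append('S')` → arr = ['I', 'Q', 'S'].
Result: ['I', 'Q', 'S']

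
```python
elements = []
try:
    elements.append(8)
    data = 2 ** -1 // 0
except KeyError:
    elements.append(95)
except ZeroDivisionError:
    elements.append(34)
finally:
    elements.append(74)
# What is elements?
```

Step-by-step execution trace:
1. try: `elements.append(8)` → elements = [8].
2. `data = 2 ** -1 // 0` raises ZeroDivisionError.
3. `except KeyError` does not match ZeroDivisionError; skipped.
4. `except ZeroDivisionError` matches → `elements.append(34)` → elements = [8, 34].
5. finally always runs: `elements.append(74)` → elements = [8, 34, 74].
Result: [8, 34, 74]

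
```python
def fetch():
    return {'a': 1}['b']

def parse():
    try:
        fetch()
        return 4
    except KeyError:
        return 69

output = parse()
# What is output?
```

Step-by-step execution trace:
1. `parse()` calls `fetch()`.
2. `fetch()` evaluates `{'a': 1}['b']`, which raises KeyError; it propagates to the caller.
3. `return 4` is not reached.
4. `except KeyError` in parse matches → returns 69.
5. output = 69.
Result: 69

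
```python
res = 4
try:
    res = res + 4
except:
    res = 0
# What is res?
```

Step-by-step execution trace:
1. res starts at 4.
2. try: `res = res + 4` → res = 8. No exception raised.
3. `except` is skipped.
Result: 8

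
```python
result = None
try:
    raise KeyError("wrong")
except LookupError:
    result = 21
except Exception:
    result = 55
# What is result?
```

Step-by-step execution trace:
1. `raise KeyError(...)` raises KeyError.
2. `except LookupError` matches (KeyError is a subclass of LookupError) → result = 21.
3. `except Exception` is not reached.
Result: 21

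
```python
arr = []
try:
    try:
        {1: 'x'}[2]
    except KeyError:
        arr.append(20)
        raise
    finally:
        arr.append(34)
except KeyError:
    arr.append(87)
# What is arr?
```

Step-by-step execution trace:
1. Inner try: `{1: 'x'}[2]` raises KeyError.
2. Inner `except KeyError` matches → `arr.append(20)` → arr = [20].
3. bare `raise` re-raises KeyError.
4. Inner `finally` runs during unwinding: `arr.append(34)` → arr = [20, 34].
5. Outer `except KeyError` matches → `arr.append(87)` → arr = [20, 34, 87].
Result: [20, 34, 87]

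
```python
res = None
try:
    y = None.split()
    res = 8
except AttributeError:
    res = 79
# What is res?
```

Step-by-step execution trace:
1. `y = None.split()` raises AttributeError.
2. `res = 8` is not reached.
3. `except AttributeError` matches → res = 79.
Result: 79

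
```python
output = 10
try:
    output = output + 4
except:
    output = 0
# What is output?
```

Step-by-step execution trace:
1. output starts at 10.
2. try: `output = output + 4` → output = 14. No exception raised.
3. `except` is skipped.
Result: 14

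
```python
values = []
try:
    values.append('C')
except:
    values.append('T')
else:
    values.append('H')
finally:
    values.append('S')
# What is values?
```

Step-by-step execution trace:
1. try: `values.append('C')` → values = ['C']. No exception raised.
2. `except` is skipped.
3. `else` runs: `values.append('H')` → values = ['C', 'H'].
4. `finally` always runs: `values.append('S')` → values = ['C', 'H', 'S'].
Result: ['C', 'H', 'S']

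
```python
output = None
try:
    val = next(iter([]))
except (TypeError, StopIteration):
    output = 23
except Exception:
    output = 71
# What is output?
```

Step-by-step execution trace:
1. `val = next(iter([]))` raises StopIteration.
2. `except (TypeError, StopIteration)` matches (StopIteration is in the tuple) → output = 23.
3. `except Exception` is not reached.
Result: 23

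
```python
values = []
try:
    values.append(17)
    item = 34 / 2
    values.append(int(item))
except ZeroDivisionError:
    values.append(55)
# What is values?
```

Step-by-step execution trace:
1. try: `values.append(17)` → values = [17].
2. `item = 34 / 2` → item = 17.0. No exception raised.
3. `values.append(int(item))` → values = [17, 17].
4. `except ZeroDivisionError` is skipped (no exception was raised).
Result: [17, 17]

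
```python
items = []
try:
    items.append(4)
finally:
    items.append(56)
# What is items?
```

Step-by-step execution trace:
1. try: `items.append(4)` → items = [4].
2. The try body completes without raising.
3. finally always runs: `items.append(56)` → items = [4, 56].
Result: [4, 56]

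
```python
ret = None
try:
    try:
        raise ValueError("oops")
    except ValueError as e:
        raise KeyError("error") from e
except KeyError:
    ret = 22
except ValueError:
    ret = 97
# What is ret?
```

Step-by-step execution trace:
1. Inner try raises ValueError; inner `except ValueError as e` catches it.
2. `raise KeyError(...) from e` raises KeyError (ValueError is attached as __cause__, but only KeyError is active).
3. Outer `except KeyError` matches → ret = 22.
4. `except ValueError` is not reached.
Result: 22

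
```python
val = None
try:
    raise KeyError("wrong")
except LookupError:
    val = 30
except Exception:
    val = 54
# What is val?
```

Step-by-step execution trace:
1. `raise KeyError(...)` raises KeyError.
2. `except LookupError` matches (KeyError is a subclass of LookupError) → val = 30.
3. `except Exception` is not reached.
Result: 30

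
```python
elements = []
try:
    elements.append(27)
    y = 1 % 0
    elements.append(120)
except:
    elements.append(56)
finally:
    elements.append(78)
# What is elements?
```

Step-by-step execution trace:
1. try: `elements.append(27)` → elements = [27].
2. `y = 1 % 0` raises ZeroDivisionError; `elements.append(120)` is not reached.
3. bare `except` matches → `elements.append(56)` → elements = [27, 56].
4. finally always runs: `elements.append(78)` → elements = [27, 56, 78].
Result: [27, 56, 78]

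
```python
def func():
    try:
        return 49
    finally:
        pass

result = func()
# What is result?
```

Step-by-step execution trace:
1. `func()` enters try: `return 49` sets pending return value 49.
2. Before returning, `finally: pass` runs (no effect).
3. func() returns 49 → result = 49.
Result: 49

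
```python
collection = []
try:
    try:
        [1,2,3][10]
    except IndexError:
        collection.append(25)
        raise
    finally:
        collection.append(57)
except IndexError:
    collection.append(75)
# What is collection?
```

Step-by-step execution trace:
1. Inner try: `[1,2,3][10]` raises IndexError.
2. Inner `except IndexError` matches → `collection.append(25)` → collection = [25].
3. bare `raise` re-raises IndexError.
4. Inner `finally` runs during unwinding: `collection.append(57)` → collection = [25, 57].
5. Outer `except IndexError` matches → `collection.append(75)` → collection = [25, 57, 75].
Result: [25, 57, 75]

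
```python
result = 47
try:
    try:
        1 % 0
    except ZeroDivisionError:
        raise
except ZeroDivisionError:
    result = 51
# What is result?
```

Step-by-step execution trace:
1. Inner try: `1 % 0` raises ZeroDivisionError.
2. Inner `except ZeroDivisionError` matches; bare `raise` re-raises the same ZeroDivisionError.
3. Outer `except ZeroDivisionError` matches → result = 51.
Result: 51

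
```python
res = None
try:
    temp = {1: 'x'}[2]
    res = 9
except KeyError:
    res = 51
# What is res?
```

Step-by-step execution trace:
1. `temp = {1: 'x'}[2]` raises KeyError.
2. `res = 9` is not reached.
3. `except KeyError` matches → res = 51.
Result: 51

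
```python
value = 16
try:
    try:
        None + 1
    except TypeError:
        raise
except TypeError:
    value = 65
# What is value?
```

Step-by-step execution trace:
1. Inner try: `None + 1` raises TypeError.
2. Inner `except TypeError` matches; bare `raise` re-raises the same TypeError.
3. Outer `except TypeError` matches → value = 65.
Result: 65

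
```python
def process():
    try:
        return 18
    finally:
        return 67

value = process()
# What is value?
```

Step-by-step execution trace:
1. `process()` enters try: `return 18` sets pending return value 18.
2. Before returning, `finally: return 67` runs and overrides the pending return.
3. process() returns 67 → value = 67.
Result: 67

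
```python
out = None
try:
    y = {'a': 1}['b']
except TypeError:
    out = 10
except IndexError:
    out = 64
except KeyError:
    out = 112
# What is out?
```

Step-by-step execution trace:
1. `y = {'a': 1}['b']` raises KeyError.
2. `except TypeError` does not match KeyError; skipped.
3. `except IndexError` does not match KeyError; skipped.
4. `except KeyError` matches → out = 112.
Result: 112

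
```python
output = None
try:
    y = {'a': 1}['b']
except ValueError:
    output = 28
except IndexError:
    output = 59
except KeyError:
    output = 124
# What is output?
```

Step-by-step execution trace:
1. `y = {'a': 1}['b']` raises KeyError.
2. `except ValueError` does not match KeyError; skipped.
3. `except IndexError` does not match KeyError; skipped.
4. `except KeyError` matches → output = 124.
Result: 124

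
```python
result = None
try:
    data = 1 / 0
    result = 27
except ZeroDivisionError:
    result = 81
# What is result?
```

Step-by-step execution trace:
1. `data = 1 / 0` raises ZeroDivisionError.
2. `result = 27` is not reached.
3. `except ZeroDivisionError` matches → result = 81.
Result: 81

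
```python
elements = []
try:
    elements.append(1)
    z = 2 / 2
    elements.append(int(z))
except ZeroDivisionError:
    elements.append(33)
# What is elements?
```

Step-by-step execution trace:
1. try: `elements.append(1)` → elements = [1].
2. `z = 2 / 2` → z = 1.0. No exception raised.
3. `elements.append(int(z))` → elements = [1, 1].
4. `except ZeroDivisionError` is skipped (no exception was raised).
Result: [1, 1]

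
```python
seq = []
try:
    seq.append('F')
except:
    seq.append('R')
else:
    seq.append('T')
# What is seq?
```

Step-by-step execution trace:
1. try: `seq.append('F')` → seq = ['F']. No exception raised.
2. `except` is skipped.
3. `else` runs (try completed without exception): `seq.append('T')` → seq = ['F', 'T'].
Result: ['F', 'T']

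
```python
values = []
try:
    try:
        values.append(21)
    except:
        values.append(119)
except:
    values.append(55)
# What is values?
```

Step-by-step execution trace:
1. Inner try: `values.append(21)` → values = [21]. No exception raised.
2. Inner `except` is skipped.
3. Inner try completes normally; outer `except` is skipped.
Result: [21]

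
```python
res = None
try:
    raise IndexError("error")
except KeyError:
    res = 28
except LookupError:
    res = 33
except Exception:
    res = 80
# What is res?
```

Step-by-step execution trace:
1. `raise IndexError(...)` raises IndexError.
2. `except KeyError` does not match (IndexError is not a subclass of KeyError); skipped.
3. `except LookupError` matches (IndexError is a subclass of LookupError) → res = 33.
4. `except Exception` is not reached.
Result: 33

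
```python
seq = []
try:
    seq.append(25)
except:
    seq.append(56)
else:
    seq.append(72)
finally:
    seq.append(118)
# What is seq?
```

Step-by-step execution trace:
1. try: `seq.append(25)` → seq = [25]. No exception raised.
2. `except` is skipped.
3. `else` runs: `seq.append(72)` → seq = [25, 72].
4. `finally` always runs: `seq.append(118)` → seq = [25, 72, 118].
Result: [25, 72, 118]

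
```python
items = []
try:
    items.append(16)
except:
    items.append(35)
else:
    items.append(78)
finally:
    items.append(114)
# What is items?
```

Step-by-step execution trace:
1. try: `items.append(16)` → items = [16]. No exception raised.
2. `except` is skipped.
3. `else` runs: `items.append(78)` → items = [16, 78].
4. `finally` always runs: `items.append(114)` → items = [16, 78, 114].
Result: [16, 78, 114]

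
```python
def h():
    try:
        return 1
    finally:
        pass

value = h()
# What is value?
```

Step-by-step execution trace:
1. `h()` enters try: `return 1` sets pending return value 1.
2. Before returning, `finally: pass` runs (no effect).
3. h() returns 1 → value = 1.
Result: 1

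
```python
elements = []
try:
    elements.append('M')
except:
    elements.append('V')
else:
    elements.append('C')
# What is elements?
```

Step-by-step execution trace:
1. try: `elements.append('M')` → elements = ['M']. No exception raised.
2. `except` is skipped.
3. `else` runs (try completed without exception): `elements.append('C')` → elements = ['M', 'C'].
Result: ['M', 'C']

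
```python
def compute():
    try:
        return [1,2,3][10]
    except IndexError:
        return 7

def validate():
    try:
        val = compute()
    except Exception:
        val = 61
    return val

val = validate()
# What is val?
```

Step-by-step execution trace:
1. `validate()` calls `compute()`.
2. In compute: `[1,2,3][10]` raises IndexError; `except IndexError` catches it → returns 7.
3. In validate: `val = compute()` → val = 7. No exception reaches validate.
4. `except Exception` is skipped; validate returns 7.
5. val = 7.
Result: 7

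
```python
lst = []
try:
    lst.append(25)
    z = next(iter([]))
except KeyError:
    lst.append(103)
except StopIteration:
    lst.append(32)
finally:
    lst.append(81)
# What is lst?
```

Step-by-step execution trace:
1. try: `lst.append(25)` → lst = [25].
2. `z = next(iter([]))` raises StopIteration.
3. `except KeyError` does not match StopIteration; skipped.
4. `except StopIteration` matches → `lst.append(32)` → lst = [25, 32].
5. finally always runs: `lst.append(81)` → lst = [25, 32, 81].
Result: [25, 32, 81]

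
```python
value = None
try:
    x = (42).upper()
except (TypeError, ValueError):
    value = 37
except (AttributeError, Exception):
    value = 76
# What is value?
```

Step-by-step execution trace:
1. `x = (42).upper()` raises AttributeError.
2. `except (TypeError, ValueError)` does not match AttributeError; skipped.
3. `except (AttributeError, Exception)` matches (AttributeError is in the tuple) → value = 76.
Result: 76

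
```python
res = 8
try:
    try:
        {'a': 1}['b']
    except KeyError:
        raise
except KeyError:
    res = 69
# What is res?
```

Step-by-step execution trace:
1. Inner try: `{'a': 1}['b']` raises KeyError.
2. Inner `except KeyError` matches; bare `raise` re-raises the same KeyError.
3. Outer `except KeyError` matches → res = 69.
Result: 69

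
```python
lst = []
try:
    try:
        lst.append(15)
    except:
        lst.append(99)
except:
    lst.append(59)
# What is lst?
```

Step-by-step execution trace:
1. Inner try: `lst.append(15)` → lst = [15]. No exception raised.
2. Inner `except` is skipped.
3. Inner try completes normally; outer `except` is skipped.
Result: [15]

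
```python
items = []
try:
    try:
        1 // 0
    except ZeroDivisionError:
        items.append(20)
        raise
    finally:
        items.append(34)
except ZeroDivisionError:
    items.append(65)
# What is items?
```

Step-by-step execution trace:
1. Inner try: `1 // 0` raises ZeroDivisionError.
2. Inner `except ZeroDivisionError` matches → `items.append(20)` → items = [20].
3. bare `raise` re-raises ZeroDivisionError.
4. Inner `finally` runs during unwinding: `items.append(34)` → items = [20, 34].
5. Outer `except ZeroDivisionError` matches → `items.append(65)` → items = [20, 34, 65].
Result: [20, 34, 65]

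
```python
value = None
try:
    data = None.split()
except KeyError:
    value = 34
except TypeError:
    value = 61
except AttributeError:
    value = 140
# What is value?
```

Step-by-step execution trace:
1. `data = None.split()` raises AttributeError.
2. `except KeyError` does not match AttributeError; skipped.
3. `except TypeError` does not match AttributeError; skipped.
4. `except AttributeError` matches → value = 140.
Result: 140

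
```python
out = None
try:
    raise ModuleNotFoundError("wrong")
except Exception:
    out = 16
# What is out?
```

Step-by-step execution trace:
1. `raise ModuleNotFoundError(...)` raises ModuleNotFoundError.
2. `except Exception` matches (ModuleNotFoundError is a subclass of Exception) → out = 16.
Result: 16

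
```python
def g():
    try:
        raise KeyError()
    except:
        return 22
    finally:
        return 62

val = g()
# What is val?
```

Step-by-step execution trace:
1. `g()` enters try: `raise KeyError()` raises KeyError.
2. bare `except` matches → `return 22` sets pending return value 22.
3. Before returning, `finally: return 62` runs and overrides the pending return.
4. g() returns 62 → val = 62.
Result: 62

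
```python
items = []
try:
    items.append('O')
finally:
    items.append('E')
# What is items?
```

Step-by-step execution trace:
1. try: `items.append('O')` → items = ['O'].
2. The try body completes without raising.
3. finally always runs: `items.append('E')` → items = ['O', 'E'].
Result: ['O', 'E']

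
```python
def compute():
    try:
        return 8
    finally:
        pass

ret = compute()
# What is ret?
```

Step-by-step execution trace:
1. `compute()` enters try: `return 8` sets pending return value 8.
2. Before returning, `finally: pass` runs (no effect).
3. compute() returns 8 → ret = 8.
Result: 8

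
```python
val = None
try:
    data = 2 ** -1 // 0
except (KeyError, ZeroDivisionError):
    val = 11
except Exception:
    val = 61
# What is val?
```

Step-by-step execution trace:
1. `data = 2 ** -1 // 0` raises ZeroDivisionError.
2. `except (KeyError, ZeroDivisionError)` matches (ZeroDivisionError is in the tuple) → val = 11.
3. `except Exception` is not reached.
Result: 11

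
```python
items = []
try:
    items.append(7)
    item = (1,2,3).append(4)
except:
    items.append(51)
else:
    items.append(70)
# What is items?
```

Step-by-step execution trace:
1. try: `items.append(7)` → items = [7].
2. `item = (1,2,3).append(4)` raises AttributeError.
3. bare `except` matches → `items.append(51)` → items = [7, 51].
4. `else` is skipped (an exception was raised).
Result: [7, 51]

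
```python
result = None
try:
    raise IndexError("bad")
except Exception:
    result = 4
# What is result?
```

Step-by-step execution trace:
1. `raise IndexError(...)` raises IndexError.
2. `except Exception` matches (IndexError is a subclass of Exception) → result = 4.
Result: 4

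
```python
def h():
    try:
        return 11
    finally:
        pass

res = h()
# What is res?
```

Step-by-step execution trace:
1. `h()` enters try: `return 11` sets pending return value 11.
2. Before returning, `finally: pass` runs (no effect).
3. h() returns 11 → res = 11.
Result: 11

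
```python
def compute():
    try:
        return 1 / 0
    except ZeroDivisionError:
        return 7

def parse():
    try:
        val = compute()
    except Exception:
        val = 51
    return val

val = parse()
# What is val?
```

Step-by-step execution trace:
1. `parse()` calls `compute()`.
2. In compute: `1 / 0` raises ZeroDivisionError; `except ZeroDivisionError` catches it → returns 7.
3. In parse: `val = compute()` → val = 7. No exception reaches parse.
4. `except Exception` is skipped; parse returns 7.
5. val = 7.
Result: 7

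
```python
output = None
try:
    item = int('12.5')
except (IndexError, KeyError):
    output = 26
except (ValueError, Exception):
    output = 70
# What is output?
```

Step-by-step execution trace:
1. `item = int('12.5')` raises ValueError.
2. `except (IndexError, KeyError)` does not match ValueError; skipped.
3. `except (ValueError, Exception)` matches (ValueError is in the tuple) → output = 70.
Result: 70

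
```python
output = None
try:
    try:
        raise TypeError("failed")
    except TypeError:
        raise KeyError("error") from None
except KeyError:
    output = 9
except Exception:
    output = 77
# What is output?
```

Step-by-step execution trace:
1. Inner try raises TypeError; inner `except TypeError` catches it.
2. `raise KeyError(...) from None` raises KeyError (from None suppresses __context__, but the active exception is still KeyError).
3. Outer `except KeyError` matches → output = 9.
4. `except Exception` is not reached.
Result: 9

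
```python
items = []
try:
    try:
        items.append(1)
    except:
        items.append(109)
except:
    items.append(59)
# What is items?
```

Step-by-step execution trace:
1. Inner try: `items.append(1)` → items = [1]. No exception raised.
2. Inner `except` is skipped.
3. Inner try completes normally; outer `except` is skipped.
Result: [1]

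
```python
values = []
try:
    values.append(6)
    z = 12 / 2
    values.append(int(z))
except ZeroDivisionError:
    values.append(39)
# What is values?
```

Step-by-step execution trace:
1. try: `values.append(6)` → values = [6].
2. `z = 12 / 2` → z = 6.0. No exception raised.
3. `values.append(int(z))` → values = [6, 6].
4. `except ZeroDivisionError` is skipped (no exception was raised).
Result: [6, 6]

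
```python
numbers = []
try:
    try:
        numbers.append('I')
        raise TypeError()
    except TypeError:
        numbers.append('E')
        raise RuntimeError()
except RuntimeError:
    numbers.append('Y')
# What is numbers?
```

Step-by-step execution trace:
1. Inner try: `numbers.append('I')` → numbers = ['I'].
2. `raise TypeError()` raises TypeError.
3. Inner `except TypeError` matches → `numbers.append('E')` → numbers = ['I', 'E'].
4. `raise RuntimeError()` raises RuntimeError; propagates to outer try.
5. Outer `except RuntimeError` matches → `numbers.append('Y')` → numbers = ['I', 'E', 'Y'].
Result: ['I', 'E', 'Y']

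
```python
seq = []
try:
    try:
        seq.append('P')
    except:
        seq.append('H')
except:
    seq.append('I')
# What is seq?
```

Step-by-step execution trace:
1. Inner try: `seq.append('P')` → seq = ['P']. No exception raised.
2. Inner `except` is skipped.
3. Inner try completes normally; outer `except` is skipped.
Result: ['P']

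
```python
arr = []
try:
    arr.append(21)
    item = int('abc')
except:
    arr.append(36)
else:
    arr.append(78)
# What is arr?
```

Step-by-step execution trace:
1. try: `arr.append(21)` → arr = [21].
2. `item = int('abc')` raises ValueError.
3. bare `except` matches → `arr.append(36)` → arr = [21, 36].
4. `else` is skipped (an exception was raised).
Result: [21, 36]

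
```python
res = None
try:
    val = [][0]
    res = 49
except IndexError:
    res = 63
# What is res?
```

Step-by-step execution trace:
1. `val = [][0]` raises IndexError.
2. `res = 49` is not reached.
3. `except IndexError` matches → res = 63.
Result: 63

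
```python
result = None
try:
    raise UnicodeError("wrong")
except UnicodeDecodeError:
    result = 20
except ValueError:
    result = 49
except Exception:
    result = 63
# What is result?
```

Step-by-step execution trace:
1. `raise UnicodeError(...)` raises UnicodeError.
2. `except UnicodeDecodeError` does not match (UnicodeError is not a subclass of UnicodeDecodeError); skipped.
3. `except ValueError` matches (UnicodeError is a subclass of ValueError) → result = 49.
4. `except Exception` is not reached.
Result: 49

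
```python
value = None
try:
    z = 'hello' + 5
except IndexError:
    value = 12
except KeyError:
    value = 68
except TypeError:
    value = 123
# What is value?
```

Step-by-step execution trace:
1. `z = 'hello' + 5` raises TypeError.
2. `except IndexError` does not match TypeError; skipped.
3. `except KeyError` does not match TypeError; skipped.
4. `except TypeError` matches → value = 123.
Result: 123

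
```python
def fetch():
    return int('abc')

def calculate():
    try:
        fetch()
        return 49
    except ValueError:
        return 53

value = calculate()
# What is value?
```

Step-by-step execution trace:
1. `calculate()` calls `fetch()`.
2. `fetch()` evaluates `int('abc')`, which raises ValueError; it propagates to the caller.
3. `return 49` is not reached.
4. `except ValueError` in calculate matches → returns 53.
5. value = 53.
Result: 53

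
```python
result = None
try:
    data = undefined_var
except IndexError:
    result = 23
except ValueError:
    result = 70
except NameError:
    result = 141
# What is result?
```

Step-by-step execution trace:
1. `data = undefined_var` raises NameError.
2. `except IndexError` does not match NameError; skipped.
3. `except ValueError` does not match NameError; skipped.
4. `except NameError` matches → result = 141.
Result: 141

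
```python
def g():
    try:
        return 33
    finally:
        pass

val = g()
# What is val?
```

Step-by-step execution trace:
1. `g()` enters try: `return 33` sets pending return value 33.
2. Before returning, `finally: pass` runs (no effect).
3. g() returns 33 → val = 33.
Result: 33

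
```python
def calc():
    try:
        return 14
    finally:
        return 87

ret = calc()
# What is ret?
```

Step-by-step execution trace:
1. `calc()` enters try: `return 14` sets pending return value 14.
2. Before returning, `finally: return 87` runs and overrides the pending return.
3. calc() returns 87 → ret = 87.
Result: 87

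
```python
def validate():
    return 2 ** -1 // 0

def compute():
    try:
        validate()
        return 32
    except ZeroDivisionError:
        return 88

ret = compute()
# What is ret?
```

Step-by-step execution trace:
1. `compute()` calls `validate()`.
2. `validate()` evaluates `2 ** -1 // 0`, which raises ZeroDivisionError; it propagates to the caller.
3. `return 32` is not reached.
4. `except ZeroDivisionError` in compute matches → returns 88.
5. ret = 88.
Result: 88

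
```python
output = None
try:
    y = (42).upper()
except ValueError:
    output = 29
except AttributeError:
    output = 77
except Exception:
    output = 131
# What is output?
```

Step-by-step execution trace:
1. `y = (42).upper()` raises AttributeError.
2. `except ValueError` does not match AttributeError; skipped.
3. `except AttributeError` matches → output = 77.
4. Remaining except clauses are skipped.
Result: 77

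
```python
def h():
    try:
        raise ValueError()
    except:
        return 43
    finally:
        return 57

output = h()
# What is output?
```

Step-by-step execution trace:
1. `h()` enters try: `raise ValueError()` raises ValueError.
2. bare `except` matches → `return 43` sets pending return value 43.
3. Before returning, `finally: return 57` runs and overrides the pending return.
4. h() returns 57 → output = 57.
Result: 57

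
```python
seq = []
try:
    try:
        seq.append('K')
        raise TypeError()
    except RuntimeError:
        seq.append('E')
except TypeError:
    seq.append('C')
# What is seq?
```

Step-by-step execution trace:
1. Inner try: `seq.append('K')` → seq = ['K'].
2. `raise TypeError()` raises TypeError.
3. Inner `except RuntimeError` does not match TypeError; exception propagates to outer try.
4. Outer `except TypeError` matches → `seq.append('C')` → seq = ['K', 'C'].
Result: ['K', 'C']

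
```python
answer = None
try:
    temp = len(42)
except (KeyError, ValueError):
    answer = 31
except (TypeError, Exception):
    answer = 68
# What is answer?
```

Step-by-step execution trace:
1. `temp = len(42)` raises TypeError.
2. `except (KeyError, ValueError)` does not match TypeError; skipped.
3. `except (TypeError, Exception)` matches (TypeError is in the tuple) → answer = 68.
Result: 68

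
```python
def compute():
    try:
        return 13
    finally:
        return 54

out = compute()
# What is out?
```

Step-by-step execution trace:
1. `compute()` enters try: `return 13` sets pending return value 13.
2. Before returning, `finally: return 54` runs and overrides the pending return.
3. compute() returns 54 → out = 54.
Result: 54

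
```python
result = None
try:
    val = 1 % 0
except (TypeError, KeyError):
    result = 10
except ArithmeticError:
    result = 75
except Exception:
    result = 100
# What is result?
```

Step-by-step execution trace:
1. `val = 1 % 0` raises ZeroDivisionError.
2. `except (TypeError, KeyError)` does not match ZeroDivisionError; skipped.
3. `except ArithmeticError` matches (ZeroDivisionError is a subclass of ArithmeticError) → result = 75.
4. `except Exception` is not reached.
Result: 75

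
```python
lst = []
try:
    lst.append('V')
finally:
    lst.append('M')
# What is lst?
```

Step-by-step execution trace:
1. try: `lst.append('V')` → lst = ['V'].
2. The try body completes without raising.
3. finally always runs: `lst.append('M')` → lst = ['V', 'M'].
Result: ['V', 'M']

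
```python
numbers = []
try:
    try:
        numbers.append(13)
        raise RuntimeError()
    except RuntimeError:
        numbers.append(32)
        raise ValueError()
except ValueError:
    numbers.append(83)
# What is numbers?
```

Step-by-step execution trace:
1. Inner try: `numbers.append(13)` → numbers = [13].
2. `raise RuntimeError()` raises RuntimeError.
3. Inner `except RuntimeError` matches → `numbers.append(32)` → numbers = [13, 32].
4. `raise ValueError()` raises ValueError; propagates to outer try.
5. Outer `except ValueError` matches → `numbers.append(83)` → numbers = [13, 32, 83].
Result: [13, 32, 83]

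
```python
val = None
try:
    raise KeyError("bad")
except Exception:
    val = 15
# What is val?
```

Step-by-step execution trace:
1. `raise KeyError(...)` raises KeyError.
2. `except Exception` matches (KeyError is a subclass of Exception) → val = 15.
Result: 15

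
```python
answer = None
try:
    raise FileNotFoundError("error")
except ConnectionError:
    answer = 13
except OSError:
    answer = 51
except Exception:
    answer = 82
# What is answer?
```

Step-by-step execution trace:
1. `raise FileNotFoundError(...)` raises FileNotFoundError.
2. `except ConnectionError` does not match (FileNotFoundError is not a subclass of ConnectionError); skipped.
3. `except OSError` matches (FileNotFoundError is a subclass of OSError) → answer = 51.
4. `except Exception` is not reached.
Result: 51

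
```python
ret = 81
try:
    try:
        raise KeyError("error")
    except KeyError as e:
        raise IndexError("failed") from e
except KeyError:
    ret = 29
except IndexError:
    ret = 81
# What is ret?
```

Step-by-step execution trace:
1. Inner try raises KeyError; inner `except KeyError as e` catches it.
2. `raise IndexError(...) from e` raises IndexError (KeyError is attached as __cause__, but only IndexError is active).
3. Outer `except KeyError` does not match IndexError; skipped.
4. Outer `except IndexError` matches → ret = 81.
Result: 81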